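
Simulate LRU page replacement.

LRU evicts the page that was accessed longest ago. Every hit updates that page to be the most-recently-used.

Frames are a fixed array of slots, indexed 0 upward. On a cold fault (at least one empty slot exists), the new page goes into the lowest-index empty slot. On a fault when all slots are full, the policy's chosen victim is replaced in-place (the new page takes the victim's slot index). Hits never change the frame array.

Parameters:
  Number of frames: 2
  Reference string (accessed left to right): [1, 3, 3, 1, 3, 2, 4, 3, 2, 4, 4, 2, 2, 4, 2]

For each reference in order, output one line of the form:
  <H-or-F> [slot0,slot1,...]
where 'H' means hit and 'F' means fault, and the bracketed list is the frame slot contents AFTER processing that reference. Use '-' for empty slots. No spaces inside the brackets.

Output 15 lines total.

F [1,-]
F [1,3]
H [1,3]
H [1,3]
H [1,3]
F [2,3]
F [2,4]
F [3,4]
F [3,2]
F [4,2]
H [4,2]
H [4,2]
H [4,2]
H [4,2]
H [4,2]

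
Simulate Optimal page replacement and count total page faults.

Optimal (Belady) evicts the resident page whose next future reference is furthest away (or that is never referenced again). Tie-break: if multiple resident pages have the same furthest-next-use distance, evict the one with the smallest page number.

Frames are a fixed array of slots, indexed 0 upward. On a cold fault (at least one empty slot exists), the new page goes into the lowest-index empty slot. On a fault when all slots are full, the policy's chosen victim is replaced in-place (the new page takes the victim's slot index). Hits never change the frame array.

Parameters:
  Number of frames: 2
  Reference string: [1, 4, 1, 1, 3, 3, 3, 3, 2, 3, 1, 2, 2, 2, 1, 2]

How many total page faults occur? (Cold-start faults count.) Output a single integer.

Step 0: ref 1 → FAULT, frames=[1,-]
Step 1: ref 4 → FAULT, frames=[1,4]
Step 2: ref 1 → HIT, frames=[1,4]
Step 3: ref 1 → HIT, frames=[1,4]
Step 4: ref 3 → FAULT (evict 4), frames=[1,3]
Step 5: ref 3 → HIT, frames=[1,3]
Step 6: ref 3 → HIT, frames=[1,3]
Step 7: ref 3 → HIT, frames=[1,3]
Step 8: ref 2 → FAULT (evict 1), frames=[2,3]
Step 9: ref 3 → HIT, frames=[2,3]
Step 10: ref 1 → FAULT (evict 3), frames=[2,1]
Step 11: ref 2 → HIT, frames=[2,1]
Step 12: ref 2 → HIT, frames=[2,1]
Step 13: ref 2 → HIT, frames=[2,1]
Step 14: ref 1 → HIT, frames=[2,1]
Step 15: ref 2 → HIT, frames=[2,1]
Total faults: 5

Answer: 5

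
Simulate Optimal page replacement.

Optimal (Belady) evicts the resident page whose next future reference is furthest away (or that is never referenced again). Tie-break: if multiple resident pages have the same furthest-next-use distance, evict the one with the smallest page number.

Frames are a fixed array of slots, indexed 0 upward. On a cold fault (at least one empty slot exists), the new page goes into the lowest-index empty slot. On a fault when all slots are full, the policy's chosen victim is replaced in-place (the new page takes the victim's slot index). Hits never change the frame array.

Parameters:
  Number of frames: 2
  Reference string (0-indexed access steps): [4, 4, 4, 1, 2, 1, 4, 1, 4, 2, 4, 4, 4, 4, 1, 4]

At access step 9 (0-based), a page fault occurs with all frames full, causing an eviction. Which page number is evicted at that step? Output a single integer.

Step 0: ref 4 -> FAULT, frames=[4,-]
Step 1: ref 4 -> HIT, frames=[4,-]
Step 2: ref 4 -> HIT, frames=[4,-]
Step 3: ref 1 -> FAULT, frames=[4,1]
Step 4: ref 2 -> FAULT, evict 4, frames=[2,1]
Step 5: ref 1 -> HIT, frames=[2,1]
Step 6: ref 4 -> FAULT, evict 2, frames=[4,1]
Step 7: ref 1 -> HIT, frames=[4,1]
Step 8: ref 4 -> HIT, frames=[4,1]
Step 9: ref 2 -> FAULT, evict 1, frames=[4,2]
At step 9: evicted page 1

Answer: 1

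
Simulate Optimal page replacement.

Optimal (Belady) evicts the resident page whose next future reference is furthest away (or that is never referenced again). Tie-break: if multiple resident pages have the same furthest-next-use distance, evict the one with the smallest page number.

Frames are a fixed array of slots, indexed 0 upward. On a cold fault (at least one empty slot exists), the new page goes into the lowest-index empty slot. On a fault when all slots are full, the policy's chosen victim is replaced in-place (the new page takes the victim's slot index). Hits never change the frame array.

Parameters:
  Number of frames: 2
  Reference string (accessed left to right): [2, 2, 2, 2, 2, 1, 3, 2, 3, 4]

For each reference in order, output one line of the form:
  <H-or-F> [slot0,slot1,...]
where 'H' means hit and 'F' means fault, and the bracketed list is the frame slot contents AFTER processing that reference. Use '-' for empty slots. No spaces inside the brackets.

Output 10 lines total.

F [2,-]
H [2,-]
H [2,-]
H [2,-]
H [2,-]
F [2,1]
F [2,3]
H [2,3]
H [2,3]
F [4,3]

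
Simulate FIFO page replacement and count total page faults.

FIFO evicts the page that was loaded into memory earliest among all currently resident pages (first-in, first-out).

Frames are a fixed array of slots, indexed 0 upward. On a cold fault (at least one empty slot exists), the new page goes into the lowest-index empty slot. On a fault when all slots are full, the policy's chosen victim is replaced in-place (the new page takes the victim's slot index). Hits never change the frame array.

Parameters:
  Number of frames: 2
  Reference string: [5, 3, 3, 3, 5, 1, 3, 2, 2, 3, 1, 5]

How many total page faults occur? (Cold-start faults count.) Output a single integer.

Step 0: ref 5 → FAULT, frames=[5,-]
Step 1: ref 3 → FAULT, frames=[5,3]
Step 2: ref 3 → HIT, frames=[5,3]
Step 3: ref 3 → HIT, frames=[5,3]
Step 4: ref 5 → HIT, frames=[5,3]
Step 5: ref 1 → FAULT (evict 5), frames=[1,3]
Step 6: ref 3 → HIT, frames=[1,3]
Step 7: ref 2 → FAULT (evict 3), frames=[1,2]
Step 8: ref 2 → HIT, frames=[1,2]
Step 9: ref 3 → FAULT (evict 1), frames=[3,2]
Step 10: ref 1 → FAULT (evict 2), frames=[3,1]
Step 11: ref 5 → FAULT (evict 3), frames=[5,1]
Total faults: 7

Answer: 7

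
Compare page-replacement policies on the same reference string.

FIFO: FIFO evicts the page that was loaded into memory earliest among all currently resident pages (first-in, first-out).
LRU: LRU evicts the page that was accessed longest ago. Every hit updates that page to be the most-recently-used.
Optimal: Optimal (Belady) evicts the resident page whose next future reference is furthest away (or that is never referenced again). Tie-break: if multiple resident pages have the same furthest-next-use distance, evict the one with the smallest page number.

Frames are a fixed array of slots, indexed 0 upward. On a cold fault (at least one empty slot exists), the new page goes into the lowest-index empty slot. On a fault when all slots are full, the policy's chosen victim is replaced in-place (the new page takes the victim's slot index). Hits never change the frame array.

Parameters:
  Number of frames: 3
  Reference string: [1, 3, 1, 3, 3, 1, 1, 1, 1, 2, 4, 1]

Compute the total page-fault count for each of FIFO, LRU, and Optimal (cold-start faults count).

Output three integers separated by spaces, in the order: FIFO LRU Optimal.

--- FIFO ---
  step 0: ref 1 -> FAULT, frames=[1,-,-] (faults so far: 1)
  step 1: ref 3 -> FAULT, frames=[1,3,-] (faults so far: 2)
  step 2: ref 1 -> HIT, frames=[1,3,-] (faults so far: 2)
  step 3: ref 3 -> HIT, frames=[1,3,-] (faults so far: 2)
  step 4: ref 3 -> HIT, frames=[1,3,-] (faults so far: 2)
  step 5: ref 1 -> HIT, frames=[1,3,-] (faults so far: 2)
  step 6: ref 1 -> HIT, frames=[1,3,-] (faults so far: 2)
  step 7: ref 1 -> HIT, frames=[1,3,-] (faults so far: 2)
  step 8: ref 1 -> HIT, frames=[1,3,-] (faults so far: 2)
  step 9: ref 2 -> FAULT, frames=[1,3,2] (faults so far: 3)
  step 10: ref 4 -> FAULT, evict 1, frames=[4,3,2] (faults so far: 4)
  step 11: ref 1 -> FAULT, evict 3, frames=[4,1,2] (faults so far: 5)
  FIFO total faults: 5
--- LRU ---
  step 0: ref 1 -> FAULT, frames=[1,-,-] (faults so far: 1)
  step 1: ref 3 -> FAULT, frames=[1,3,-] (faults so far: 2)
  step 2: ref 1 -> HIT, frames=[1,3,-] (faults so far: 2)
  step 3: ref 3 -> HIT, frames=[1,3,-] (faults so far: 2)
  step 4: ref 3 -> HIT, frames=[1,3,-] (faults so far: 2)
  step 5: ref 1 -> HIT, frames=[1,3,-] (faults so far: 2)
  step 6: ref 1 -> HIT, frames=[1,3,-] (faults so far: 2)
  step 7: ref 1 -> HIT, frames=[1,3,-] (faults so far: 2)
  step 8: ref 1 -> HIT, frames=[1,3,-] (faults so far: 2)
  step 9: ref 2 -> FAULT, frames=[1,3,2] (faults so far: 3)
  step 10: ref 4 -> FAULT, evict 3, frames=[1,4,2] (faults so far: 4)
  step 11: ref 1 -> HIT, frames=[1,4,2] (faults so far: 4)
  LRU total faults: 4
--- Optimal ---
  step 0: ref 1 -> FAULT, frames=[1,-,-] (faults so far: 1)
  step 1: ref 3 -> FAULT, frames=[1,3,-] (faults so far: 2)
  step 2: ref 1 -> HIT, frames=[1,3,-] (faults so far: 2)
  step 3: ref 3 -> HIT, frames=[1,3,-] (faults so far: 2)
  step 4: ref 3 -> HIT, frames=[1,3,-] (faults so far: 2)
  step 5: ref 1 -> HIT, frames=[1,3,-] (faults so far: 2)
  step 6: ref 1 -> HIT, frames=[1,3,-] (faults so far: 2)
  step 7: ref 1 -> HIT, frames=[1,3,-] (faults so far: 2)
  step 8: ref 1 -> HIT, frames=[1,3,-] (faults so far: 2)
  step 9: ref 2 -> FAULT, frames=[1,3,2] (faults so far: 3)
  step 10: ref 4 -> FAULT, evict 2, frames=[1,3,4] (faults so far: 4)
  step 11: ref 1 -> HIT, frames=[1,3,4] (faults so far: 4)
  Optimal total faults: 4

Answer: 5 4 4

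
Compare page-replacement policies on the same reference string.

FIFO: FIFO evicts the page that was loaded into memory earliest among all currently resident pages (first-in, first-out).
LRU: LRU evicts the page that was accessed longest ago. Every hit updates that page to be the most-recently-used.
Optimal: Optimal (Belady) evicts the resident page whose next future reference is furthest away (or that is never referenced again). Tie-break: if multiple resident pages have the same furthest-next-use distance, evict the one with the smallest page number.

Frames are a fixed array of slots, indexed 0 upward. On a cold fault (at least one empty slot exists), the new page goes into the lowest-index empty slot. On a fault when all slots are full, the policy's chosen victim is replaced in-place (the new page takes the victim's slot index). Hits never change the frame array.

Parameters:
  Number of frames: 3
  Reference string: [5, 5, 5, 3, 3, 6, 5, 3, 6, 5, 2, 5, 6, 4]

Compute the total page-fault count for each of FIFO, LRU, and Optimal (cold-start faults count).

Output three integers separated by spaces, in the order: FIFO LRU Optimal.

--- FIFO ---
  step 0: ref 5 -> FAULT, frames=[5,-,-] (faults so far: 1)
  step 1: ref 5 -> HIT, frames=[5,-,-] (faults so far: 1)
  step 2: ref 5 -> HIT, frames=[5,-,-] (faults so far: 1)
  step 3: ref 3 -> FAULT, frames=[5,3,-] (faults so far: 2)
  step 4: ref 3 -> HIT, frames=[5,3,-] (faults so far: 2)
  step 5: ref 6 -> FAULT, frames=[5,3,6] (faults so far: 3)
  step 6: ref 5 -> HIT, frames=[5,3,6] (faults so far: 3)
  step 7: ref 3 -> HIT, frames=[5,3,6] (faults so far: 3)
  step 8: ref 6 -> HIT, frames=[5,3,6] (faults so far: 3)
  step 9: ref 5 -> HIT, frames=[5,3,6] (faults so far: 3)
  step 10: ref 2 -> FAULT, evict 5, frames=[2,3,6] (faults so far: 4)
  step 11: ref 5 -> FAULT, evict 3, frames=[2,5,6] (faults so far: 5)
  step 12: ref 6 -> HIT, frames=[2,5,6] (faults so far: 5)
  step 13: ref 4 -> FAULT, evict 6, frames=[2,5,4] (faults so far: 6)
  FIFO total faults: 6
--- LRU ---
  step 0: ref 5 -> FAULT, frames=[5,-,-] (faults so far: 1)
  step 1: ref 5 -> HIT, frames=[5,-,-] (faults so far: 1)
  step 2: ref 5 -> HIT, frames=[5,-,-] (faults so far: 1)
  step 3: ref 3 -> FAULT, frames=[5,3,-] (faults so far: 2)
  step 4: ref 3 -> HIT, frames=[5,3,-] (faults so far: 2)
  step 5: ref 6 -> FAULT, frames=[5,3,6] (faults so far: 3)
  step 6: ref 5 -> HIT, frames=[5,3,6] (faults so far: 3)
  step 7: ref 3 -> HIT, frames=[5,3,6] (faults so far: 3)
  step 8: ref 6 -> HIT, frames=[5,3,6] (faults so far: 3)
  step 9: ref 5 -> HIT, frames=[5,3,6] (faults so far: 3)
  step 10: ref 2 -> FAULT, evict 3, frames=[5,2,6] (faults so far: 4)
  step 11: ref 5 -> HIT, frames=[5,2,6] (faults so far: 4)
  step 12: ref 6 -> HIT, frames=[5,2,6] (faults so far: 4)
  step 13: ref 4 -> FAULT, evict 2, frames=[5,4,6] (faults so far: 5)
  LRU total faults: 5
--- Optimal ---
  step 0: ref 5 -> FAULT, frames=[5,-,-] (faults so far: 1)
  step 1: ref 5 -> HIT, frames=[5,-,-] (faults so far: 1)
  step 2: ref 5 -> HIT, frames=[5,-,-] (faults so far: 1)
  step 3: ref 3 -> FAULT, frames=[5,3,-] (faults so far: 2)
  step 4: ref 3 -> HIT, frames=[5,3,-] (faults so far: 2)
  step 5: ref 6 -> FAULT, frames=[5,3,6] (faults so far: 3)
  step 6: ref 5 -> HIT, frames=[5,3,6] (faults so far: 3)
  step 7: ref 3 -> HIT, frames=[5,3,6] (faults so far: 3)
  step 8: ref 6 -> HIT, frames=[5,3,6] (faults so far: 3)
  step 9: ref 5 -> HIT, frames=[5,3,6] (faults so far: 3)
  step 10: ref 2 -> FAULT, evict 3, frames=[5,2,6] (faults so far: 4)
  step 11: ref 5 -> HIT, frames=[5,2,6] (faults so far: 4)
  step 12: ref 6 -> HIT, frames=[5,2,6] (faults so far: 4)
  step 13: ref 4 -> FAULT, evict 2, frames=[5,4,6] (faults so far: 5)
  Optimal total faults: 5

Answer: 6 5 5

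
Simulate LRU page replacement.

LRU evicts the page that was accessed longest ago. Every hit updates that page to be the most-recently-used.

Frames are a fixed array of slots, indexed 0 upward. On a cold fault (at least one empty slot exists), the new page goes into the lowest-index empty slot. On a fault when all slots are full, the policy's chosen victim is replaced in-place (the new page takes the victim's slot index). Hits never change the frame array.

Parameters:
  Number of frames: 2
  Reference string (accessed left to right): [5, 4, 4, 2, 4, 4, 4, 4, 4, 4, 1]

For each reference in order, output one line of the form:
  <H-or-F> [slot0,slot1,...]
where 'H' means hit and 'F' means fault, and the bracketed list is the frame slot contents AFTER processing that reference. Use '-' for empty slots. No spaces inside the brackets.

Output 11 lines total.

F [5,-]
F [5,4]
H [5,4]
F [2,4]
H [2,4]
H [2,4]
H [2,4]
H [2,4]
H [2,4]
H [2,4]
F [1,4]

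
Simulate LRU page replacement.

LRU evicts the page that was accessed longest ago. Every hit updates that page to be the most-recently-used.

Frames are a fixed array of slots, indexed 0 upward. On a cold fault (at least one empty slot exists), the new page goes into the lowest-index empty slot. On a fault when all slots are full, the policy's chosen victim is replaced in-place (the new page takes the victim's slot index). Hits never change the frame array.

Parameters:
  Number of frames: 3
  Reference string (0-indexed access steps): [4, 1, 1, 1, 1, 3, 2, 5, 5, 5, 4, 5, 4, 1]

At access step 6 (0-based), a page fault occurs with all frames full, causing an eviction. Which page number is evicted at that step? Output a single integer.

Step 0: ref 4 -> FAULT, frames=[4,-,-]
Step 1: ref 1 -> FAULT, frames=[4,1,-]
Step 2: ref 1 -> HIT, frames=[4,1,-]
Step 3: ref 1 -> HIT, frames=[4,1,-]
Step 4: ref 1 -> HIT, frames=[4,1,-]
Step 5: ref 3 -> FAULT, frames=[4,1,3]
Step 6: ref 2 -> FAULT, evict 4, frames=[2,1,3]
At step 6: evicted page 4

Answer: 4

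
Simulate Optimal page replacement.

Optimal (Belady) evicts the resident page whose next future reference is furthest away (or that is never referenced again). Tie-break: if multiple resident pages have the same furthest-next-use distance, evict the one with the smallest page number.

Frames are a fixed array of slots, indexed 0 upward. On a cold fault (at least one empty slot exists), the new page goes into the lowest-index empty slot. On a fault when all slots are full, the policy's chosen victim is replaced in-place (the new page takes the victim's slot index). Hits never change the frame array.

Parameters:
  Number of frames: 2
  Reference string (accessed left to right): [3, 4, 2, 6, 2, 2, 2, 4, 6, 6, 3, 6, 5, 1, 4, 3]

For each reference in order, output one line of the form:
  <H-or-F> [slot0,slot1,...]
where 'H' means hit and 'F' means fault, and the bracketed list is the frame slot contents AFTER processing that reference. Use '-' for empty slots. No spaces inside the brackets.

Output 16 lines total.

F [3,-]
F [3,4]
F [2,4]
F [2,6]
H [2,6]
H [2,6]
H [2,6]
F [4,6]
H [4,6]
H [4,6]
F [3,6]
H [3,6]
F [3,5]
F [3,1]
F [3,4]
H [3,4]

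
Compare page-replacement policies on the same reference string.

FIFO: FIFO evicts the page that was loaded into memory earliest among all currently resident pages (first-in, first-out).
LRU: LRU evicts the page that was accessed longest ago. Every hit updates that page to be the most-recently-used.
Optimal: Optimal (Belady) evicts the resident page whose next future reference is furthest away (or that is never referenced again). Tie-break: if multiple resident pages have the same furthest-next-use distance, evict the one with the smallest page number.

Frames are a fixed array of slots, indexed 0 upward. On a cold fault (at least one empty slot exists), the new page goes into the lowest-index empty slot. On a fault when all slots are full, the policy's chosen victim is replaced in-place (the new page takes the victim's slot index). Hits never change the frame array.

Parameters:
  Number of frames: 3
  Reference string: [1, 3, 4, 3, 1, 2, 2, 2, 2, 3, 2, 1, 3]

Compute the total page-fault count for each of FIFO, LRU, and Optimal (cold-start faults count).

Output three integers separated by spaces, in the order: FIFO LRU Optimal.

--- FIFO ---
  step 0: ref 1 -> FAULT, frames=[1,-,-] (faults so far: 1)
  step 1: ref 3 -> FAULT, frames=[1,3,-] (faults so far: 2)
  step 2: ref 4 -> FAULT, frames=[1,3,4] (faults so far: 3)
  step 3: ref 3 -> HIT, frames=[1,3,4] (faults so far: 3)
  step 4: ref 1 -> HIT, frames=[1,3,4] (faults so far: 3)
  step 5: ref 2 -> FAULT, evict 1, frames=[2,3,4] (faults so far: 4)
  step 6: ref 2 -> HIT, frames=[2,3,4] (faults so far: 4)
  step 7: ref 2 -> HIT, frames=[2,3,4] (faults so far: 4)
  step 8: ref 2 -> HIT, frames=[2,3,4] (faults so far: 4)
  step 9: ref 3 -> HIT, frames=[2,3,4] (faults so far: 4)
  step 10: ref 2 -> HIT, frames=[2,3,4] (faults so far: 4)
  step 11: ref 1 -> FAULT, evict 3, frames=[2,1,4] (faults so far: 5)
  step 12: ref 3 -> FAULT, evict 4, frames=[2,1,3] (faults so far: 6)
  FIFO total faults: 6
--- LRU ---
  step 0: ref 1 -> FAULT, frames=[1,-,-] (faults so far: 1)
  step 1: ref 3 -> FAULT, frames=[1,3,-] (faults so far: 2)
  step 2: ref 4 -> FAULT, frames=[1,3,4] (faults so far: 3)
  step 3: ref 3 -> HIT, frames=[1,3,4] (faults so far: 3)
  step 4: ref 1 -> HIT, frames=[1,3,4] (faults so far: 3)
  step 5: ref 2 -> FAULT, evict 4, frames=[1,3,2] (faults so far: 4)
  step 6: ref 2 -> HIT, frames=[1,3,2] (faults so far: 4)
  step 7: ref 2 -> HIT, frames=[1,3,2] (faults so far: 4)
  step 8: ref 2 -> HIT, frames=[1,3,2] (faults so far: 4)
  step 9: ref 3 -> HIT, frames=[1,3,2] (faults so far: 4)
  step 10: ref 2 -> HIT, frames=[1,3,2] (faults so far: 4)
  step 11: ref 1 -> HIT, frames=[1,3,2] (faults so far: 4)
  step 12: ref 3 -> HIT, frames=[1,3,2] (faults so far: 4)
  LRU total faults: 4
--- Optimal ---
  step 0: ref 1 -> FAULT, frames=[1,-,-] (faults so far: 1)
  step 1: ref 3 -> FAULT, frames=[1,3,-] (faults so far: 2)
  step 2: ref 4 -> FAULT, frames=[1,3,4] (faults so far: 3)
  step 3: ref 3 -> HIT, frames=[1,3,4] (faults so far: 3)
  step 4: ref 1 -> HIT, frames=[1,3,4] (faults so far: 3)
  step 5: ref 2 -> FAULT, evict 4, frames=[1,3,2] (faults so far: 4)
  step 6: ref 2 -> HIT, frames=[1,3,2] (faults so far: 4)
  step 7: ref 2 -> HIT, frames=[1,3,2] (faults so far: 4)
  step 8: ref 2 -> HIT, frames=[1,3,2] (faults so far: 4)
  step 9: ref 3 -> HIT, frames=[1,3,2] (faults so far: 4)
  step 10: ref 2 -> HIT, frames=[1,3,2] (faults so far: 4)
  step 11: ref 1 -> HIT, frames=[1,3,2] (faults so far: 4)
  step 12: ref 3 -> HIT, frames=[1,3,2] (faults so far: 4)
  Optimal total faults: 4

Answer: 6 4 4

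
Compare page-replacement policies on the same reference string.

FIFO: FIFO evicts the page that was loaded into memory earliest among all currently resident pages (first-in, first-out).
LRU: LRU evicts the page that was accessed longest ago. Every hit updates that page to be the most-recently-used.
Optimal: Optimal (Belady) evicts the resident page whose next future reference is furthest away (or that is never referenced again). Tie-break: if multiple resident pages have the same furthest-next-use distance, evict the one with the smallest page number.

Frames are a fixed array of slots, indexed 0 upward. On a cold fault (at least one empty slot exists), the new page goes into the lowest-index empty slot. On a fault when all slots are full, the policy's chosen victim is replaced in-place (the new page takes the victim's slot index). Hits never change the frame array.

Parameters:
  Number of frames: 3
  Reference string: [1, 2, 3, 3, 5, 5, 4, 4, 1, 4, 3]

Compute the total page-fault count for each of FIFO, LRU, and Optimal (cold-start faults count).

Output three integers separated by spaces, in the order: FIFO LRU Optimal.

Answer: 7 7 5

Derivation:
--- FIFO ---
  step 0: ref 1 -> FAULT, frames=[1,-,-] (faults so far: 1)
  step 1: ref 2 -> FAULT, frames=[1,2,-] (faults so far: 2)
  step 2: ref 3 -> FAULT, frames=[1,2,3] (faults so far: 3)
  step 3: ref 3 -> HIT, frames=[1,2,3] (faults so far: 3)
  step 4: ref 5 -> FAULT, evict 1, frames=[5,2,3] (faults so far: 4)
  step 5: ref 5 -> HIT, frames=[5,2,3] (faults so far: 4)
  step 6: ref 4 -> FAULT, evict 2, frames=[5,4,3] (faults so far: 5)
  step 7: ref 4 -> HIT, frames=[5,4,3] (faults so far: 5)
  step 8: ref 1 -> FAULT, evict 3, frames=[5,4,1] (faults so far: 6)
  step 9: ref 4 -> HIT, frames=[5,4,1] (faults so far: 6)
  step 10: ref 3 -> FAULT, evict 5, frames=[3,4,1] (faults so far: 7)
  FIFO total faults: 7
--- LRU ---
  step 0: ref 1 -> FAULT, frames=[1,-,-] (faults so far: 1)
  step 1: ref 2 -> FAULT, frames=[1,2,-] (faults so far: 2)
  step 2: ref 3 -> FAULT, frames=[1,2,3] (faults so far: 3)
  step 3: ref 3 -> HIT, frames=[1,2,3] (faults so far: 3)
  step 4: ref 5 -> FAULT, evict 1, frames=[5,2,3] (faults so far: 4)
  step 5: ref 5 -> HIT, frames=[5,2,3] (faults so far: 4)
  step 6: ref 4 -> FAULT, evict 2, frames=[5,4,3] (faults so far: 5)
  step 7: ref 4 -> HIT, frames=[5,4,3] (faults so far: 5)
  step 8: ref 1 -> FAULT, evict 3, frames=[5,4,1] (faults so far: 6)
  step 9: ref 4 -> HIT, frames=[5,4,1] (faults so far: 6)
  step 10: ref 3 -> FAULT, evict 5, frames=[3,4,1] (faults so far: 7)
  LRU total faults: 7
--- Optimal ---
  step 0: ref 1 -> FAULT, frames=[1,-,-] (faults so far: 1)
  step 1: ref 2 -> FAULT, frames=[1,2,-] (faults so far: 2)
  step 2: ref 3 -> FAULT, frames=[1,2,3] (faults so far: 3)
  step 3: ref 3 -> HIT, frames=[1,2,3] (faults so far: 3)
  step 4: ref 5 -> FAULT, evict 2, frames=[1,5,3] (faults so far: 4)
  step 5: ref 5 -> HIT, frames=[1,5,3] (faults so far: 4)
  step 6: ref 4 -> FAULT, evict 5, frames=[1,4,3] (faults so far: 5)
  step 7: ref 4 -> HIT, frames=[1,4,3] (faults so far: 5)
  step 8: ref 1 -> HIT, frames=[1,4,3] (faults so far: 5)
  step 9: ref 4 -> HIT, frames=[1,4,3] (faults so far: 5)
  step 10: ref 3 -> HIT, frames=[1,4,3] (faults so far: 5)
  Optimal total faults: 5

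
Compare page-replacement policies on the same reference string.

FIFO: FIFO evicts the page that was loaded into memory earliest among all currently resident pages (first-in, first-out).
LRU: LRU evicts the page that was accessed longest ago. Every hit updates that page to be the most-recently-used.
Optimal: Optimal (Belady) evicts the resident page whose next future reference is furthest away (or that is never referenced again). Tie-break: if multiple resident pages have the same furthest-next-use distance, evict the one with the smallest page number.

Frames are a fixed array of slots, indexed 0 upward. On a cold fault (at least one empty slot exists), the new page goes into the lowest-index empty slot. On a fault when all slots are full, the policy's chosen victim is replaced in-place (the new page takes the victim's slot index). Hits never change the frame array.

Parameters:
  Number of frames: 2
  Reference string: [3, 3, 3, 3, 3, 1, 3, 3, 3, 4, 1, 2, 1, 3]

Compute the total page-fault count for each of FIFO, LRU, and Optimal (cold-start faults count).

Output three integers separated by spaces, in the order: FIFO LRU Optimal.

--- FIFO ---
  step 0: ref 3 -> FAULT, frames=[3,-] (faults so far: 1)
  step 1: ref 3 -> HIT, frames=[3,-] (faults so far: 1)
  step 2: ref 3 -> HIT, frames=[3,-] (faults so far: 1)
  step 3: ref 3 -> HIT, frames=[3,-] (faults so far: 1)
  step 4: ref 3 -> HIT, frames=[3,-] (faults so far: 1)
  step 5: ref 1 -> FAULT, frames=[3,1] (faults so far: 2)
  step 6: ref 3 -> HIT, frames=[3,1] (faults so far: 2)
  step 7: ref 3 -> HIT, frames=[3,1] (faults so far: 2)
  step 8: ref 3 -> HIT, frames=[3,1] (faults so far: 2)
  step 9: ref 4 -> FAULT, evict 3, frames=[4,1] (faults so far: 3)
  step 10: ref 1 -> HIT, frames=[4,1] (faults so far: 3)
  step 11: ref 2 -> FAULT, evict 1, frames=[4,2] (faults so far: 4)
  step 12: ref 1 -> FAULT, evict 4, frames=[1,2] (faults so far: 5)
  step 13: ref 3 -> FAULT, evict 2, frames=[1,3] (faults so far: 6)
  FIFO total faults: 6
--- LRU ---
  step 0: ref 3 -> FAULT, frames=[3,-] (faults so far: 1)
  step 1: ref 3 -> HIT, frames=[3,-] (faults so far: 1)
  step 2: ref 3 -> HIT, frames=[3,-] (faults so far: 1)
  step 3: ref 3 -> HIT, frames=[3,-] (faults so far: 1)
  step 4: ref 3 -> HIT, frames=[3,-] (faults so far: 1)
  step 5: ref 1 -> FAULT, frames=[3,1] (faults so far: 2)
  step 6: ref 3 -> HIT, frames=[3,1] (faults so far: 2)
  step 7: ref 3 -> HIT, frames=[3,1] (faults so far: 2)
  step 8: ref 3 -> HIT, frames=[3,1] (faults so far: 2)
  step 9: ref 4 -> FAULT, evict 1, frames=[3,4] (faults so far: 3)
  step 10: ref 1 -> FAULT, evict 3, frames=[1,4] (faults so far: 4)
  step 11: ref 2 -> FAULT, evict 4, frames=[1,2] (faults so far: 5)
  step 12: ref 1 -> HIT, frames=[1,2] (faults so far: 5)
  step 13: ref 3 -> FAULT, evict 2, frames=[1,3] (faults so far: 6)
  LRU total faults: 6
--- Optimal ---
  step 0: ref 3 -> FAULT, frames=[3,-] (faults so far: 1)
  step 1: ref 3 -> HIT, frames=[3,-] (faults so far: 1)
  step 2: ref 3 -> HIT, frames=[3,-] (faults so far: 1)
  step 3: ref 3 -> HIT, frames=[3,-] (faults so far: 1)
  step 4: ref 3 -> HIT, frames=[3,-] (faults so far: 1)
  step 5: ref 1 -> FAULT, frames=[3,1] (faults so far: 2)
  step 6: ref 3 -> HIT, frames=[3,1] (faults so far: 2)
  step 7: ref 3 -> HIT, frames=[3,1] (faults so far: 2)
  step 8: ref 3 -> HIT, frames=[3,1] (faults so far: 2)
  step 9: ref 4 -> FAULT, evict 3, frames=[4,1] (faults so far: 3)
  step 10: ref 1 -> HIT, frames=[4,1] (faults so far: 3)
  step 11: ref 2 -> FAULT, evict 4, frames=[2,1] (faults so far: 4)
  step 12: ref 1 -> HIT, frames=[2,1] (faults so far: 4)
  step 13: ref 3 -> FAULT, evict 1, frames=[2,3] (faults so far: 5)
  Optimal total faults: 5

Answer: 6 6 5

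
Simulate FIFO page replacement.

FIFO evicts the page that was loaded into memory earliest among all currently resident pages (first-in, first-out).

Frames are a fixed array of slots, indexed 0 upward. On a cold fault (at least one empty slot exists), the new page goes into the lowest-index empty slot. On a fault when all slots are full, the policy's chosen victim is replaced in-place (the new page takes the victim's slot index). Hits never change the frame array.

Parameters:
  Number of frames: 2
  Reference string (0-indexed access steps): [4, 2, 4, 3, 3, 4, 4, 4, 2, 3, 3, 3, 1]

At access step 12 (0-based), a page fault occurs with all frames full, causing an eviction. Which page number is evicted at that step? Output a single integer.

Step 0: ref 4 -> FAULT, frames=[4,-]
Step 1: ref 2 -> FAULT, frames=[4,2]
Step 2: ref 4 -> HIT, frames=[4,2]
Step 3: ref 3 -> FAULT, evict 4, frames=[3,2]
Step 4: ref 3 -> HIT, frames=[3,2]
Step 5: ref 4 -> FAULT, evict 2, frames=[3,4]
Step 6: ref 4 -> HIT, frames=[3,4]
Step 7: ref 4 -> HIT, frames=[3,4]
Step 8: ref 2 -> FAULT, evict 3, frames=[2,4]
Step 9: ref 3 -> FAULT, evict 4, frames=[2,3]
Step 10: ref 3 -> HIT, frames=[2,3]
Step 11: ref 3 -> HIT, frames=[2,3]
Step 12: ref 1 -> FAULT, evict 2, frames=[1,3]
At step 12: evicted page 2

Answer: 2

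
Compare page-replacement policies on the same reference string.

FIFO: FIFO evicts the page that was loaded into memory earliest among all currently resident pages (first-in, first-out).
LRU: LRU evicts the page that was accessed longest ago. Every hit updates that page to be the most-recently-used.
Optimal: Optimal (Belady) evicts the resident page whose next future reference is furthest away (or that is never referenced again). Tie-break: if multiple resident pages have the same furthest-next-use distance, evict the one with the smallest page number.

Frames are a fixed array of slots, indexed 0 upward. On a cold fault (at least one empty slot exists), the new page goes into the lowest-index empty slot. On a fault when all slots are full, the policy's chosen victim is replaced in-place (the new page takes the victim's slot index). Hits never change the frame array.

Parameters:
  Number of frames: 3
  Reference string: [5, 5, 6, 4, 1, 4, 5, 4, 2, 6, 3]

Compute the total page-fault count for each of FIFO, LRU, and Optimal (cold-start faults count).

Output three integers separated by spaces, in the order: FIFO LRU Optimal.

--- FIFO ---
  step 0: ref 5 -> FAULT, frames=[5,-,-] (faults so far: 1)
  step 1: ref 5 -> HIT, frames=[5,-,-] (faults so far: 1)
  step 2: ref 6 -> FAULT, frames=[5,6,-] (faults so far: 2)
  step 3: ref 4 -> FAULT, frames=[5,6,4] (faults so far: 3)
  step 4: ref 1 -> FAULT, evict 5, frames=[1,6,4] (faults so far: 4)
  step 5: ref 4 -> HIT, frames=[1,6,4] (faults so far: 4)
  step 6: ref 5 -> FAULT, evict 6, frames=[1,5,4] (faults so far: 5)
  step 7: ref 4 -> HIT, frames=[1,5,4] (faults so far: 5)
  step 8: ref 2 -> FAULT, evict 4, frames=[1,5,2] (faults so far: 6)
  step 9: ref 6 -> FAULT, evict 1, frames=[6,5,2] (faults so far: 7)
  step 10: ref 3 -> FAULT, evict 5, frames=[6,3,2] (faults so far: 8)
  FIFO total faults: 8
--- LRU ---
  step 0: ref 5 -> FAULT, frames=[5,-,-] (faults so far: 1)
  step 1: ref 5 -> HIT, frames=[5,-,-] (faults so far: 1)
  step 2: ref 6 -> FAULT, frames=[5,6,-] (faults so far: 2)
  step 3: ref 4 -> FAULT, frames=[5,6,4] (faults so far: 3)
  step 4: ref 1 -> FAULT, evict 5, frames=[1,6,4] (faults so far: 4)
  step 5: ref 4 -> HIT, frames=[1,6,4] (faults so far: 4)
  step 6: ref 5 -> FAULT, evict 6, frames=[1,5,4] (faults so far: 5)
  step 7: ref 4 -> HIT, frames=[1,5,4] (faults so far: 5)
  step 8: ref 2 -> FAULT, evict 1, frames=[2,5,4] (faults so far: 6)
  step 9: ref 6 -> FAULT, evict 5, frames=[2,6,4] (faults so far: 7)
  step 10: ref 3 -> FAULT, evict 4, frames=[2,6,3] (faults so far: 8)
  LRU total faults: 8
--- Optimal ---
  step 0: ref 5 -> FAULT, frames=[5,-,-] (faults so far: 1)
  step 1: ref 5 -> HIT, frames=[5,-,-] (faults so far: 1)
  step 2: ref 6 -> FAULT, frames=[5,6,-] (faults so far: 2)
  step 3: ref 4 -> FAULT, frames=[5,6,4] (faults so far: 3)
  step 4: ref 1 -> FAULT, evict 6, frames=[5,1,4] (faults so far: 4)
  step 5: ref 4 -> HIT, frames=[5,1,4] (faults so far: 4)
  step 6: ref 5 -> HIT, frames=[5,1,4] (faults so far: 4)
  step 7: ref 4 -> HIT, frames=[5,1,4] (faults so far: 4)
  step 8: ref 2 -> FAULT, evict 1, frames=[5,2,4] (faults so far: 5)
  step 9: ref 6 -> FAULT, evict 2, frames=[5,6,4] (faults so far: 6)
  step 10: ref 3 -> FAULT, evict 4, frames=[5,6,3] (faults so far: 7)
  Optimal total faults: 7

Answer: 8 8 7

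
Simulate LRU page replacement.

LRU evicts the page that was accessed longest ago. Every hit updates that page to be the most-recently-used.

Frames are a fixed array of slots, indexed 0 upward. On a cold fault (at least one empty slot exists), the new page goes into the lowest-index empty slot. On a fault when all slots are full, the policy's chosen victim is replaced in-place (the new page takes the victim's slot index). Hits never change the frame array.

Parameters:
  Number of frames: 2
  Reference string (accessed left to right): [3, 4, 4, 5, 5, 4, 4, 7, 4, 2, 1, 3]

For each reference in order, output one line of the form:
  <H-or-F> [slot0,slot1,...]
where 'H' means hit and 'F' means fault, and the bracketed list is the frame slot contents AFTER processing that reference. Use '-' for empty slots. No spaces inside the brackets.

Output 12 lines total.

F [3,-]
F [3,4]
H [3,4]
F [5,4]
H [5,4]
H [5,4]
H [5,4]
F [7,4]
H [7,4]
F [2,4]
F [2,1]
F [3,1]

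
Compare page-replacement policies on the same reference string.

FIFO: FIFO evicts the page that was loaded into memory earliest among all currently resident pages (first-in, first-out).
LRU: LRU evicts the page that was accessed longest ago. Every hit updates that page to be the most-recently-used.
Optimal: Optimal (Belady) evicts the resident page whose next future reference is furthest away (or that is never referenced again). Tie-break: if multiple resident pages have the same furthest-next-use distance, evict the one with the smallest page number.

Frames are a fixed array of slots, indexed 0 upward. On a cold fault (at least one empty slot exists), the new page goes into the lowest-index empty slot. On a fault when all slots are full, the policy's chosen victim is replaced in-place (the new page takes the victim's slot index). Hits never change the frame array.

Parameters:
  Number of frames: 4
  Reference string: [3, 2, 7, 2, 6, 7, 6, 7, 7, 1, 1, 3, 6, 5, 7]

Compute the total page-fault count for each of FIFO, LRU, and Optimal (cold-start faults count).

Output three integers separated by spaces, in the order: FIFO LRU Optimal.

Answer: 8 8 6

Derivation:
--- FIFO ---
  step 0: ref 3 -> FAULT, frames=[3,-,-,-] (faults so far: 1)
  step 1: ref 2 -> FAULT, frames=[3,2,-,-] (faults so far: 2)
  step 2: ref 7 -> FAULT, frames=[3,2,7,-] (faults so far: 3)
  step 3: ref 2 -> HIT, frames=[3,2,7,-] (faults so far: 3)
  step 4: ref 6 -> FAULT, frames=[3,2,7,6] (faults so far: 4)
  step 5: ref 7 -> HIT, frames=[3,2,7,6] (faults so far: 4)
  step 6: ref 6 -> HIT, frames=[3,2,7,6] (faults so far: 4)
  step 7: ref 7 -> HIT, frames=[3,2,7,6] (faults so far: 4)
  step 8: ref 7 -> HIT, frames=[3,2,7,6] (faults so far: 4)
  step 9: ref 1 -> FAULT, evict 3, frames=[1,2,7,6] (faults so far: 5)
  step 10: ref 1 -> HIT, frames=[1,2,7,6] (faults so far: 5)
  step 11: ref 3 -> FAULT, evict 2, frames=[1,3,7,6] (faults so far: 6)
  step 12: ref 6 -> HIT, frames=[1,3,7,6] (faults so far: 6)
  step 13: ref 5 -> FAULT, evict 7, frames=[1,3,5,6] (faults so far: 7)
  step 14: ref 7 -> FAULT, evict 6, frames=[1,3,5,7] (faults so far: 8)
  FIFO total faults: 8
--- LRU ---
  step 0: ref 3 -> FAULT, frames=[3,-,-,-] (faults so far: 1)
  step 1: ref 2 -> FAULT, frames=[3,2,-,-] (faults so far: 2)
  step 2: ref 7 -> FAULT, frames=[3,2,7,-] (faults so far: 3)
  step 3: ref 2 -> HIT, frames=[3,2,7,-] (faults so far: 3)
  step 4: ref 6 -> FAULT, frames=[3,2,7,6] (faults so far: 4)
  step 5: ref 7 -> HIT, frames=[3,2,7,6] (faults so far: 4)
  step 6: ref 6 -> HIT, frames=[3,2,7,6] (faults so far: 4)
  step 7: ref 7 -> HIT, frames=[3,2,7,6] (faults so far: 4)
  step 8: ref 7 -> HIT, frames=[3,2,7,6] (faults so far: 4)
  step 9: ref 1 -> FAULT, evict 3, frames=[1,2,7,6] (faults so far: 5)
  step 10: ref 1 -> HIT, frames=[1,2,7,6] (faults so far: 5)
  step 11: ref 3 -> FAULT, evict 2, frames=[1,3,7,6] (faults so far: 6)
  step 12: ref 6 -> HIT, frames=[1,3,7,6] (faults so far: 6)
  step 13: ref 5 -> FAULT, evict 7, frames=[1,3,5,6] (faults so far: 7)
  step 14: ref 7 -> FAULT, evict 1, frames=[7,3,5,6] (faults so far: 8)
  LRU total faults: 8
--- Optimal ---
  step 0: ref 3 -> FAULT, frames=[3,-,-,-] (faults so far: 1)
  step 1: ref 2 -> FAULT, frames=[3,2,-,-] (faults so far: 2)
  step 2: ref 7 -> FAULT, frames=[3,2,7,-] (faults so far: 3)
  step 3: ref 2 -> HIT, frames=[3,2,7,-] (faults so far: 3)
  step 4: ref 6 -> FAULT, frames=[3,2,7,6] (faults so far: 4)
  step 5: ref 7 -> HIT, frames=[3,2,7,6] (faults so far: 4)
  step 6: ref 6 -> HIT, frames=[3,2,7,6] (faults so far: 4)
  step 7: ref 7 -> HIT, frames=[3,2,7,6] (faults so far: 4)
  step 8: ref 7 -> HIT, frames=[3,2,7,6] (faults so far: 4)
  step 9: ref 1 -> FAULT, evict 2, frames=[3,1,7,6] (faults so far: 5)
  step 10: ref 1 -> HIT, frames=[3,1,7,6] (faults so far: 5)
  step 11: ref 3 -> HIT, frames=[3,1,7,6] (faults so far: 5)
  step 12: ref 6 -> HIT, frames=[3,1,7,6] (faults so far: 5)
  step 13: ref 5 -> FAULT, evict 1, frames=[3,5,7,6] (faults so far: 6)
  step 14: ref 7 -> HIT, frames=[3,5,7,6] (faults so far: 6)
  Optimal total faults: 6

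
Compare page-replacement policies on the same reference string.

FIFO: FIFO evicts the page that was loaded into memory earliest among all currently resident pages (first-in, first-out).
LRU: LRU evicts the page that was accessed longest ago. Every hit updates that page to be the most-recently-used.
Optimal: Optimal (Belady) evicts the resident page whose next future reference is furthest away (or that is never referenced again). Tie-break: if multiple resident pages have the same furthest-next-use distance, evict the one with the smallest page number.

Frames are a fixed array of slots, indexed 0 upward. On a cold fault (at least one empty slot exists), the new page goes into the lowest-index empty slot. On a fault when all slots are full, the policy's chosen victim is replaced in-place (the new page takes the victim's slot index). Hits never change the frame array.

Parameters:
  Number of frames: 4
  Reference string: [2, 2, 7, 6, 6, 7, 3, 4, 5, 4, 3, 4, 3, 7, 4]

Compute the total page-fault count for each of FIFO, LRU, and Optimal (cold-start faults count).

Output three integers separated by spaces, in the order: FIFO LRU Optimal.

--- FIFO ---
  step 0: ref 2 -> FAULT, frames=[2,-,-,-] (faults so far: 1)
  step 1: ref 2 -> HIT, frames=[2,-,-,-] (faults so far: 1)
  step 2: ref 7 -> FAULT, frames=[2,7,-,-] (faults so far: 2)
  step 3: ref 6 -> FAULT, frames=[2,7,6,-] (faults so far: 3)
  step 4: ref 6 -> HIT, frames=[2,7,6,-] (faults so far: 3)
  step 5: ref 7 -> HIT, frames=[2,7,6,-] (faults so far: 3)
  step 6: ref 3 -> FAULT, frames=[2,7,6,3] (faults so far: 4)
  step 7: ref 4 -> FAULT, evict 2, frames=[4,7,6,3] (faults so far: 5)
  step 8: ref 5 -> FAULT, evict 7, frames=[4,5,6,3] (faults so far: 6)
  step 9: ref 4 -> HIT, frames=[4,5,6,3] (faults so far: 6)
  step 10: ref 3 -> HIT, frames=[4,5,6,3] (faults so far: 6)
  step 11: ref 4 -> HIT, frames=[4,5,6,3] (faults so far: 6)
  step 12: ref 3 -> HIT, frames=[4,5,6,3] (faults so far: 6)
  step 13: ref 7 -> FAULT, evict 6, frames=[4,5,7,3] (faults so far: 7)
  step 14: ref 4 -> HIT, frames=[4,5,7,3] (faults so far: 7)
  FIFO total faults: 7
--- LRU ---
  step 0: ref 2 -> FAULT, frames=[2,-,-,-] (faults so far: 1)
  step 1: ref 2 -> HIT, frames=[2,-,-,-] (faults so far: 1)
  step 2: ref 7 -> FAULT, frames=[2,7,-,-] (faults so far: 2)
  step 3: ref 6 -> FAULT, frames=[2,7,6,-] (faults so far: 3)
  step 4: ref 6 -> HIT, frames=[2,7,6,-] (faults so far: 3)
  step 5: ref 7 -> HIT, frames=[2,7,6,-] (faults so far: 3)
  step 6: ref 3 -> FAULT, frames=[2,7,6,3] (faults so far: 4)
  step 7: ref 4 -> FAULT, evict 2, frames=[4,7,6,3] (faults so far: 5)
  step 8: ref 5 -> FAULT, evict 6, frames=[4,7,5,3] (faults so far: 6)
  step 9: ref 4 -> HIT, frames=[4,7,5,3] (faults so far: 6)
  step 10: ref 3 -> HIT, frames=[4,7,5,3] (faults so far: 6)
  step 11: ref 4 -> HIT, frames=[4,7,5,3] (faults so far: 6)
  step 12: ref 3 -> HIT, frames=[4,7,5,3] (faults so far: 6)
  step 13: ref 7 -> HIT, frames=[4,7,5,3] (faults so far: 6)
  step 14: ref 4 -> HIT, frames=[4,7,5,3] (faults so far: 6)
  LRU total faults: 6
--- Optimal ---
  step 0: ref 2 -> FAULT, frames=[2,-,-,-] (faults so far: 1)
  step 1: ref 2 -> HIT, frames=[2,-,-,-] (faults so far: 1)
  step 2: ref 7 -> FAULT, frames=[2,7,-,-] (faults so far: 2)
  step 3: ref 6 -> FAULT, frames=[2,7,6,-] (faults so far: 3)
  step 4: ref 6 -> HIT, frames=[2,7,6,-] (faults so far: 3)
  step 5: ref 7 -> HIT, frames=[2,7,6,-] (faults so far: 3)
  step 6: ref 3 -> FAULT, frames=[2,7,6,3] (faults so far: 4)
  step 7: ref 4 -> FAULT, evict 2, frames=[4,7,6,3] (faults so far: 5)
  step 8: ref 5 -> FAULT, evict 6, frames=[4,7,5,3] (faults so far: 6)
  step 9: ref 4 -> HIT, frames=[4,7,5,3] (faults so far: 6)
  step 10: ref 3 -> HIT, frames=[4,7,5,3] (faults so far: 6)
  step 11: ref 4 -> HIT, frames=[4,7,5,3] (faults so far: 6)
  step 12: ref 3 -> HIT, frames=[4,7,5,3] (faults so far: 6)
  step 13: ref 7 -> HIT, frames=[4,7,5,3] (faults so far: 6)
  step 14: ref 4 -> HIT, frames=[4,7,5,3] (faults so far: 6)
  Optimal total faults: 6

Answer: 7 6 6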